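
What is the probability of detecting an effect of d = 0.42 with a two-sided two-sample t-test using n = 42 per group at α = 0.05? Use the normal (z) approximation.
Power ≈ 0.49

Power calculation (two-sample t-test, normal approximation):
z_β = d · √(n/2) - z_{α/2}
z_β = 0.42 · √(42/2) - 1.960
z_β = 0.42 · 4.583 - 1.960
z_β = -0.035

Power = Φ(z_β) = Φ(-0.035) ≈ 0.486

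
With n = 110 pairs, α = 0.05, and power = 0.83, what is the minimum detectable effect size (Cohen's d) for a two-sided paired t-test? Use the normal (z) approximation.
d ≈ 0.28

Minimum detectable effect (paired t-test, normal approximation):
d = (z_{α/2} + z_β) / √n
d = (1.960 + 0.954) / √110
d = 2.914 / 10.488
d ≈ 0.28

By Cohen's convention (0.2 small / 0.5 medium / 0.8 large): small effect.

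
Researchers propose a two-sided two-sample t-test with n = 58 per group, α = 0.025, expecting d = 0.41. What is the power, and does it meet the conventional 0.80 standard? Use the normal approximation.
Power ≈ 0.49; the study is underpowered (power < 0.80)

Power calculation (two-sample t-test, normal approximation):
z_β = d · √(n/2) - z_{α/2}
z_β = 0.41 · √(58/2) - 2.241
z_β = 0.41 · 5.385 - 2.241
z_β = -0.033

Power = Φ(z_β) = Φ(-0.033) ≈ 0.487

Effect size d = 0.41 is small by Cohen's convention (0.2/0.5/0.8).

Threshold: power ≥ 0.80 is conventionally adequate.
Power ≈ 0.49 → the study is underpowered (power < 0.80).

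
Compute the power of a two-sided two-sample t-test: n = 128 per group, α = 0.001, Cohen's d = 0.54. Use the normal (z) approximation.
Power ≈ 0.85

Power calculation (two-sample t-test, normal approximation):
z_β = d · √(n/2) - z_{α/2}
z_β = 0.54 · √(128/2) - 3.291
z_β = 0.54 · 8.000 - 3.291
z_β = 1.029

Power = Φ(z_β) = Φ(1.029) ≈ 0.848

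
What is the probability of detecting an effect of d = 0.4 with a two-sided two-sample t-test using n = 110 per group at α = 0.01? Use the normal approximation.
Power ≈ 0.65

Power calculation (two-sample t-test, normal approximation):
z_β = d · √(n/2) - z_{α/2}
z_β = 0.4 · √(110/2) - 2.576
z_β = 0.4 · 7.416 - 2.576
z_β = 0.391

Power = Φ(z_β) = Φ(0.391) ≈ 0.652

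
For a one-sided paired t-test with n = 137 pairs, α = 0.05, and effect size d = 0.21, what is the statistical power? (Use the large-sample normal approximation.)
Power ≈ 0.79

Power calculation (paired t-test, normal approximation):
z_β = d · √n - z_α
z_β = 0.21 · √137 - 1.645
z_β = 0.21 · 11.705 - 1.645
z_β = 0.813

Power = Φ(z_β) = Φ(0.813) ≈ 0.792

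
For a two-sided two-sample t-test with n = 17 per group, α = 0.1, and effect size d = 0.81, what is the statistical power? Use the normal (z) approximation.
Power ≈ 0.76

Power calculation (two-sample t-test, normal approximation):
z_β = d · √(n/2) - z_{α/2}
z_β = 0.81 · √(17/2) - 1.645
z_β = 0.81 · 2.915 - 1.645
z_β = 0.717

Power = Φ(z_β) = Φ(0.717) ≈ 0.763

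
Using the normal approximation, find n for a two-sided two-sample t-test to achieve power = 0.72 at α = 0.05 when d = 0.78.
n = 22 per group

Sample size formula (two-sample t-test, normal approximation):
n = 2 · ((z_{α/2} + z_β) / d)²

z_{α/2} = 1.960 (for α = 0.05, two-sided)
z_β = 0.583 (for power = 0.72)
d = 0.78

n = 2 · ((1.960 + 0.583) / 0.78)²
n = 2 · (3.260)²
n ≈ 21.26
Round up to the next whole number: n = 22 per group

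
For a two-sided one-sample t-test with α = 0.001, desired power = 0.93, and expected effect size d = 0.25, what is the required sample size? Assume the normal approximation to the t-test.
n = 364

Sample size formula (one-sample t-test, normal approximation):
n = ((z_{α/2} + z_β) / d)²

z_{α/2} = 3.291 (for α = 0.001, two-sided)
z_β = 1.476 (for power = 0.93)
d = 0.25

n = ((3.291 + 1.476) / 0.25)²
n = (19.068)²
n ≈ 363.59
Round up to the next whole number: n = 364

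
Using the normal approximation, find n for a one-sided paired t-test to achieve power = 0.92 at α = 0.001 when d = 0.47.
n = 92 pairs

Sample size formula (paired t-test, normal approximation):
n = ((z_α + z_β) / d)²

z_α = 3.090 (for α = 0.001, one-sided)
z_β = 1.405 (for power = 0.92)
d = 0.47

n = ((3.090 + 1.405) / 0.47)²
n = (9.564)²
n ≈ 91.47
Round up to the next whole number: n = 92 pairs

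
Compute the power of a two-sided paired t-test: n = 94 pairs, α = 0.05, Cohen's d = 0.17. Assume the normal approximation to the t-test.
Power ≈ 0.38

Power calculation (paired t-test, normal approximation):
z_β = d · √n - z_{α/2}
z_β = 0.17 · √94 - 1.960
z_β = 0.17 · 9.695 - 1.960
z_β = -0.312

Power = Φ(z_β) = Φ(-0.312) ≈ 0.378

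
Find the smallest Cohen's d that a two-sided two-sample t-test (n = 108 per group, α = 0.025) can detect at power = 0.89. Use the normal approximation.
d ≈ 0.47

Minimum detectable effect (two-sample t-test, normal approximation):
d = (z_{α/2} + z_β) / √(n/2)
d = (2.241 + 1.227) / √(108/2)
d = 3.468 / 7.348
d ≈ 0.47

By Cohen's convention (0.2 small / 0.5 medium / 0.8 large): small effect.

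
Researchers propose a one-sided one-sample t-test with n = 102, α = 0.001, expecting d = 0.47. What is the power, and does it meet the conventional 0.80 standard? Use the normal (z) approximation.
Power ≈ 0.95; the study is adequately powered (power ≥ 0.80)

Power calculation (one-sample t-test, normal approximation):
z_β = d · √n - z_α
z_β = 0.47 · √102 - 3.090
z_β = 0.47 · 10.100 - 3.090
z_β = 1.657

Power = Φ(z_β) = Φ(1.657) ≈ 0.951

Effect size d = 0.47 is small by Cohen's convention (0.2/0.5/0.8).

Threshold: power ≥ 0.80 is conventionally adequate.
Power ≈ 0.95 → the study is adequately powered (power ≥ 0.80).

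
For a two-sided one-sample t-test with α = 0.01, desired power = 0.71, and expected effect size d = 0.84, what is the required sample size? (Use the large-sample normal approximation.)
n = 14

Sample size formula (one-sample t-test, normal approximation):
n = ((z_{α/2} + z_β) / d)²

z_{α/2} = 2.576 (for α = 0.01, two-sided)
z_β = 0.553 (for power = 0.71)
d = 0.84

n = ((2.576 + 0.553) / 0.84)²
n = (3.725)²
n ≈ 13.88
Round up to the next whole number: n = 14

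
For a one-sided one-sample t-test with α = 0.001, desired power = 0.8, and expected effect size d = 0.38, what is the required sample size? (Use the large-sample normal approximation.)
n = 108

Sample size formula (one-sample t-test, normal approximation):
n = ((z_α + z_β) / d)²

z_α = 3.090 (for α = 0.001, one-sided)
z_β = 0.842 (for power = 0.8)
d = 0.38

n = ((3.090 + 0.842) / 0.38)²
n = (10.347)²
n ≈ 107.06
Round up to the next whole number: n = 108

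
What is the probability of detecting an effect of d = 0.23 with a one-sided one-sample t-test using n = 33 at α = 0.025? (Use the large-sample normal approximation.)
Power ≈ 0.26

Power calculation (one-sample t-test, normal approximation):
z_β = d · √n - z_α
z_β = 0.23 · √33 - 1.960
z_β = 0.23 · 5.745 - 1.960
z_β = -0.639

Power = Φ(z_β) = Φ(-0.639) ≈ 0.262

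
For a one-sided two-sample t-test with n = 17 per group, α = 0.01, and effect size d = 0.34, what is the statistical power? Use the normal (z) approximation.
Power ≈ 0.09

Power calculation (two-sample t-test, normal approximation):
z_β = d · √(n/2) - z_α
z_β = 0.34 · √(17/2) - 2.326
z_β = 0.34 · 2.915 - 2.326
z_β = -1.335

Power = Φ(z_β) = Φ(-1.335) ≈ 0.091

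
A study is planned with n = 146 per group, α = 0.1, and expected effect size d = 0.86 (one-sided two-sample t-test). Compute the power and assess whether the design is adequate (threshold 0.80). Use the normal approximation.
Power ≈ 1.00; the study is adequately powered (power ≥ 0.80)

Power calculation (two-sample t-test, normal approximation):
z_β = d · √(n/2) - z_α
z_β = 0.86 · √(146/2) - 1.282
z_β = 0.86 · 8.544 - 1.282
z_β = 6.066

Power = Φ(z_β) = Φ(6.066) ≈ 1.000

Effect size d = 0.86 is large by Cohen's convention (0.2/0.5/0.8).

Threshold: power ≥ 0.80 is conventionally adequate.
Power ≈ 1.00 → the study is adequately powered (power ≥ 0.80).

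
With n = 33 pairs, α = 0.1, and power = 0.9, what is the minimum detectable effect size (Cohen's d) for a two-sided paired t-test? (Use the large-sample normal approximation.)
d ≈ 0.51

Minimum detectable effect (paired t-test, normal approximation):
d = (z_{α/2} + z_β) / √n
d = (1.645 + 1.282) / √33
d = 2.926 / 5.745
d ≈ 0.51

By Cohen's convention (0.2 small / 0.5 medium / 0.8 large): medium effect.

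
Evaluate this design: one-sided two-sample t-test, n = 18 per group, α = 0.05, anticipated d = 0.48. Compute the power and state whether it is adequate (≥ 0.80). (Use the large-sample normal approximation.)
Power ≈ 0.42; the study is underpowered (power < 0.80)

Power calculation (two-sample t-test, normal approximation):
z_β = d · √(n/2) - z_α
z_β = 0.48 · √(18/2) - 1.645
z_β = 0.48 · 3.000 - 1.645
z_β = -0.205

Power = Φ(z_β) = Φ(-0.205) ≈ 0.419

Effect size d = 0.48 is small by Cohen's convention (0.2/0.5/0.8).

Threshold: power ≥ 0.80 is conventionally adequate.
Power ≈ 0.42 → the study is underpowered (power < 0.80).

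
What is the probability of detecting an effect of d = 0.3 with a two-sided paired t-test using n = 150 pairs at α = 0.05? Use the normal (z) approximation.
Power ≈ 0.96

Power calculation (paired t-test, normal approximation):
z_β = d · √n - z_{α/2}
z_β = 0.3 · √150 - 1.960
z_β = 0.3 · 12.247 - 1.960
z_β = 1.714

Power = Φ(z_β) = Φ(1.714) ≈ 0.957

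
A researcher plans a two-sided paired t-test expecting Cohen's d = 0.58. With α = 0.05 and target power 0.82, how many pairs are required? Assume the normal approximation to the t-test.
n = 25 pairs

Sample size formula (paired t-test, normal approximation):
n = ((z_{α/2} + z_β) / d)²

z_{α/2} = 1.960 (for α = 0.05, two-sided)
z_β = 0.915 (for power = 0.82)
d = 0.58

n = ((1.960 + 0.915) / 0.58)²
n = (4.957)²
n ≈ 24.57
Round up to the next whole number: n = 25 pairs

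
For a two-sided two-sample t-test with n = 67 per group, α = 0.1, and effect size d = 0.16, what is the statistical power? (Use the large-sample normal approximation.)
Power ≈ 0.24

Power calculation (two-sample t-test, normal approximation):
z_β = d · √(n/2) - z_{α/2}
z_β = 0.16 · √(67/2) - 1.645
z_β = 0.16 · 5.788 - 1.645
z_β = -0.719

Power = Φ(z_β) = Φ(-0.719) ≈ 0.236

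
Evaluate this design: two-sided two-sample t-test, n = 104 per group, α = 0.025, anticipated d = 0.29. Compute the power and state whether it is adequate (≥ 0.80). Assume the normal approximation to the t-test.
Power ≈ 0.44; the study is underpowered (power < 0.80)

Power calculation (two-sample t-test, normal approximation):
z_β = d · √(n/2) - z_{α/2}
z_β = 0.29 · √(104/2) - 2.241
z_β = 0.29 · 7.211 - 2.241
z_β = -0.150

Power = Φ(z_β) = Φ(-0.150) ≈ 0.440

Effect size d = 0.29 is small by Cohen's convention (0.2/0.5/0.8).

Threshold: power ≥ 0.80 is conventionally adequate.
Power ≈ 0.44 → the study is underpowered (power < 0.80).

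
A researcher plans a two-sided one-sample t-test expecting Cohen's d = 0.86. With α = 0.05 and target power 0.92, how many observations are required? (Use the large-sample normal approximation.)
n = 16

Sample size formula (one-sample t-test, normal approximation):
n = ((z_{α/2} + z_β) / d)²

z_{α/2} = 1.960 (for α = 0.05, two-sided)
z_β = 1.405 (for power = 0.92)
d = 0.86

n = ((1.960 + 1.405) / 0.86)²
n = (3.913)²
n ≈ 15.31
Round up to the next whole number: n = 16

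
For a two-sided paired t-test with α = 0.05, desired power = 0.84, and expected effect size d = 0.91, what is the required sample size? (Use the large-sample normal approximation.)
n = 11 pairs

Sample size formula (paired t-test, normal approximation):
n = ((z_{α/2} + z_β) / d)²

z_{α/2} = 1.960 (for α = 0.05, two-sided)
z_β = 0.994 (for power = 0.84)
d = 0.91

n = ((1.960 + 0.994) / 0.91)²
n = (3.246)²
n ≈ 10.54
Round up to the next whole number: n = 11 pairs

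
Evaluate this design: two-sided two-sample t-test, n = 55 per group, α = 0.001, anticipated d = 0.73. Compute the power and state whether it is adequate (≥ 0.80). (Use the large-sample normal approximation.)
Power ≈ 0.70; the study is underpowered (power < 0.80)

Power calculation (two-sample t-test, normal approximation):
z_β = d · √(n/2) - z_{α/2}
z_β = 0.73 · √(55/2) - 3.291
z_β = 0.73 · 5.244 - 3.291
z_β = 0.538

Power = Φ(z_β) = Φ(0.538) ≈ 0.705

Effect size d = 0.73 is medium by Cohen's convention (0.2/0.5/0.8).

Threshold: power ≥ 0.80 is conventionally adequate.
Power ≈ 0.70 → the study is underpowered (power < 0.80).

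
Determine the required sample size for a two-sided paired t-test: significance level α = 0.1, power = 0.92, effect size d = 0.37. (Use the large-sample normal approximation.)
n = 68 pairs

Sample size formula (paired t-test, normal approximation):
n = ((z_{α/2} + z_β) / d)²

z_{α/2} = 1.645 (for α = 0.1, two-sided)
z_β = 1.405 (for power = 0.92)
d = 0.37

n = ((1.645 + 1.405) / 0.37)²
n = (8.243)²
n ≈ 67.95
Round up to the next whole number: n = 68 pairs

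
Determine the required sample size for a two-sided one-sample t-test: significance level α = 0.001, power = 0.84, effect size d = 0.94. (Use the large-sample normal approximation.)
n = 21

Sample size formula (one-sample t-test, normal approximation):
n = ((z_{α/2} + z_β) / d)²

z_{α/2} = 3.291 (for α = 0.001, two-sided)
z_β = 0.994 (for power = 0.84)
d = 0.94

n = ((3.291 + 0.994) / 0.94)²
n = (4.559)²
n ≈ 20.78
Round up to the next whole number: n = 21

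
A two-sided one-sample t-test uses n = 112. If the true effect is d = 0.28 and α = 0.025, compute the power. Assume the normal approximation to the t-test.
Power ≈ 0.76

Power calculation (one-sample t-test, normal approximation):
z_β = d · √n - z_{α/2}
z_β = 0.28 · √112 - 2.241
z_β = 0.28 · 10.583 - 2.241
z_β = 0.722

Power = Φ(z_β) = Φ(0.722) ≈ 0.765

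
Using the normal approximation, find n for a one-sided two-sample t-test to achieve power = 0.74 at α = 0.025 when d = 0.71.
n = 27 per group

Sample size formula (two-sample t-test, normal approximation):
n = 2 · ((z_α + z_β) / d)²

z_α = 1.960 (for α = 0.025, one-sided)
z_β = 0.643 (for power = 0.74)
d = 0.71

n = 2 · ((1.960 + 0.643) / 0.71)²
n = 2 · (3.666)²
n ≈ 26.88
Round up to the next whole number: n = 27 per group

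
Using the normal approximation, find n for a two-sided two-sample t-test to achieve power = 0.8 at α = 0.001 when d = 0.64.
n = 84 per group

Sample size formula (two-sample t-test, normal approximation):
n = 2 · ((z_{α/2} + z_β) / d)²

z_{α/2} = 3.291 (for α = 0.001, two-sided)
z_β = 0.842 (for power = 0.8)
d = 0.64

n = 2 · ((3.291 + 0.842) / 0.64)²
n = 2 · (6.458)²
n ≈ 83.41
Round up to the next whole number: n = 84 per group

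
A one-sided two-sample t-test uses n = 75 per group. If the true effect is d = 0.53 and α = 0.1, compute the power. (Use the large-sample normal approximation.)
Power ≈ 0.98

Power calculation (two-sample t-test, normal approximation):
z_β = d · √(n/2) - z_α
z_β = 0.53 · √(75/2) - 1.282
z_β = 0.53 · 6.124 - 1.282
z_β = 1.964

Power = Φ(z_β) = Φ(1.964) ≈ 0.975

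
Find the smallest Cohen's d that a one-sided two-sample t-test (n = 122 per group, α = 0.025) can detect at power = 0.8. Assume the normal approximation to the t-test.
d ≈ 0.36

Minimum detectable effect (two-sample t-test, normal approximation):
d = (z_α + z_β) / √(n/2)
d = (1.960 + 0.842) / √(122/2)
d = 2.802 / 7.810
d ≈ 0.36

By Cohen's convention (0.2 small / 0.5 medium / 0.8 large): small effect.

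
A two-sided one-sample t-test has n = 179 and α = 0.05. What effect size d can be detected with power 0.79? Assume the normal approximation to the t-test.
d ≈ 0.21

Minimum detectable effect (one-sample t-test, normal approximation):
d = (z_{α/2} + z_β) / √n
d = (1.960 + 0.806) / √179
d = 2.766 / 13.379
d ≈ 0.21

By Cohen's convention (0.2 small / 0.5 medium / 0.8 large): small effect.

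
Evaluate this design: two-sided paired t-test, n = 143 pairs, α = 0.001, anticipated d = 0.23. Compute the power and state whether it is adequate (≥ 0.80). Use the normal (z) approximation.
Power ≈ 0.29; the study is underpowered (power < 0.80)

Power calculation (paired t-test, normal approximation):
z_β = d · √n - z_{α/2}
z_β = 0.23 · √143 - 3.291
z_β = 0.23 · 11.958 - 3.291
z_β = -0.540

Power = Φ(z_β) = Φ(-0.540) ≈ 0.295

Effect size d = 0.23 is small by Cohen's convention (0.2/0.5/0.8).

Threshold: power ≥ 0.80 is conventionally adequate.
Power ≈ 0.29 → the study is underpowered (power < 0.80).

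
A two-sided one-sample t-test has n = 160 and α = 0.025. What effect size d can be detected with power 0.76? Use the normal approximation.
d ≈ 0.23

Minimum detectable effect (one-sample t-test, normal approximation):
d = (z_{α/2} + z_β) / √n
d = (2.241 + 0.706) / √160
d = 2.948 / 12.649
d ≈ 0.23

By Cohen's convention (0.2 small / 0.5 medium / 0.8 large): small effect.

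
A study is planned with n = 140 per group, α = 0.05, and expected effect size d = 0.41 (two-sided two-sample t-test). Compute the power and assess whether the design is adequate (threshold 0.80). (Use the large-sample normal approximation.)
Power ≈ 0.93; the study is adequately powered (power ≥ 0.80)

Power calculation (two-sample t-test, normal approximation):
z_β = d · √(n/2) - z_{α/2}
z_β = 0.41 · √(140/2) - 1.960
z_β = 0.41 · 8.367 - 1.960
z_β = 1.470

Power = Φ(z_β) = Φ(1.470) ≈ 0.929

Effect size d = 0.41 is small by Cohen's convention (0.2/0.5/0.8).

Threshold: power ≥ 0.80 is conventionally adequate.
Power ≈ 0.93 → the study is adequately powered (power ≥ 0.80).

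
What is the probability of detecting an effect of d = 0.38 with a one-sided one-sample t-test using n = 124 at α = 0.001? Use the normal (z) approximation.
Power ≈ 0.87

Power calculation (one-sample t-test, normal approximation):
z_β = d · √n - z_α
z_β = 0.38 · √124 - 3.090
z_β = 0.38 · 11.136 - 3.090
z_β = 1.141

Power = Φ(z_β) = Φ(1.141) ≈ 0.873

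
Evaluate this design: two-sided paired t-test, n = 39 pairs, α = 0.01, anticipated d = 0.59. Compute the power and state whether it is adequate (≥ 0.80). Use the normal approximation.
Power ≈ 0.87; the study is adequately powered (power ≥ 0.80)

Power calculation (paired t-test, normal approximation):
z_β = d · √n - z_{α/2}
z_β = 0.59 · √39 - 2.576
z_β = 0.59 · 6.245 - 2.576
z_β = 1.109

Power = Φ(z_β) = Φ(1.109) ≈ 0.866

Effect size d = 0.59 is medium by Cohen's convention (0.2/0.5/0.8).

Threshold: power ≥ 0.80 is conventionally adequate.
Power ≈ 0.87 → the study is adequately powered (power ≥ 0.80).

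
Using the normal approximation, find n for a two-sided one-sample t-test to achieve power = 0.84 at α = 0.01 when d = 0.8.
n = 20

Sample size formula (one-sample t-test, normal approximation):
n = ((z_{α/2} + z_β) / d)²

z_{α/2} = 2.576 (for α = 0.01, two-sided)
z_β = 0.994 (for power = 0.84)
d = 0.8

n = ((2.576 + 0.994) / 0.8)²
n = (4.463)²
n ≈ 19.92
Round up to the next whole number: n = 20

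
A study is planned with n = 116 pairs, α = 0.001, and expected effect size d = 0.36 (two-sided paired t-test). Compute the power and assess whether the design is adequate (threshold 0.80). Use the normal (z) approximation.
Power ≈ 0.72; the study is underpowered (power < 0.80)

Power calculation (paired t-test, normal approximation):
z_β = d · √n - z_{α/2}
z_β = 0.36 · √116 - 3.291
z_β = 0.36 · 10.770 - 3.291
z_β = 0.587

Power = Φ(z_β) = Φ(0.587) ≈ 0.721

Effect size d = 0.36 is small by Cohen's convention (0.2/0.5/0.8).

Threshold: power ≥ 0.80 is conventionally adequate.
Power ≈ 0.72 → the study is underpowered (power < 0.80).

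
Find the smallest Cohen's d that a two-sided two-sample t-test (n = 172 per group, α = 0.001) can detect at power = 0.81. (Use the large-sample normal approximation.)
d ≈ 0.45

Minimum detectable effect (two-sample t-test, normal approximation):
d = (z_{α/2} + z_β) / √(n/2)
d = (3.291 + 0.878) / √(172/2)
d = 4.168 / 9.274
d ≈ 0.45

By Cohen's convention (0.2 small / 0.5 medium / 0.8 large): small effect.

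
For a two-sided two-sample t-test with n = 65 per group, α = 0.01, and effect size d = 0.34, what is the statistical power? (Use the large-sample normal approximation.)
Power ≈ 0.26

Power calculation (two-sample t-test, normal approximation):
z_β = d · √(n/2) - z_{α/2}
z_β = 0.34 · √(65/2) - 2.576
z_β = 0.34 · 5.701 - 2.576
z_β = -0.638

Power = Φ(z_β) = Φ(-0.638) ≈ 0.262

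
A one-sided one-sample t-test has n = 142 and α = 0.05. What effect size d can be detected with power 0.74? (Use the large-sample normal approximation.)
d ≈ 0.19

Minimum detectable effect (one-sample t-test, normal approximation):
d = (z_α + z_β) / √n
d = (1.645 + 0.643) / √142
d = 2.288 / 11.916
d ≈ 0.19

By Cohen's convention (0.2 small / 0.5 medium / 0.8 large): very small effect.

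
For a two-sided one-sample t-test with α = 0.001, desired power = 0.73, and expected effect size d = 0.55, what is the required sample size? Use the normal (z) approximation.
n = 51

Sample size formula (one-sample t-test, normal approximation):
n = ((z_{α/2} + z_β) / d)²

z_{α/2} = 3.291 (for α = 0.001, two-sided)
z_β = 0.613 (for power = 0.73)
d = 0.55

n = ((3.291 + 0.613) / 0.55)²
n = (7.098)²
n ≈ 50.38
Round up to the next whole number: n = 51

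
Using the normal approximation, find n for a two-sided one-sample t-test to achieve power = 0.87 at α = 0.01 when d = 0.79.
n = 22

Sample size formula (one-sample t-test, normal approximation):
n = ((z_{α/2} + z_β) / d)²

z_{α/2} = 2.576 (for α = 0.01, two-sided)
z_β = 1.126 (for power = 0.87)
d = 0.79

n = ((2.576 + 1.126) / 0.79)²
n = (4.686)²
n ≈ 21.96
Round up to the next whole number: n = 22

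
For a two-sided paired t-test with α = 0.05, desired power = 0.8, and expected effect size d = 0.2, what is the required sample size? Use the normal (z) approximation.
n = 197 pairs

Sample size formula (paired t-test, normal approximation):
n = ((z_{α/2} + z_β) / d)²

z_{α/2} = 1.960 (for α = 0.05, two-sided)
z_β = 0.842 (for power = 0.8)
d = 0.2

n = ((1.960 + 0.842) / 0.2)²
n = (14.010)²
n ≈ 196.28
Round up to the next whole number: n = 197 pairs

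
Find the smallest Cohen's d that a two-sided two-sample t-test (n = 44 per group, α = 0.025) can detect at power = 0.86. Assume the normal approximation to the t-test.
d ≈ 0.71

Minimum detectable effect (two-sample t-test, normal approximation):
d = (z_{α/2} + z_β) / √(n/2)
d = (2.241 + 1.080) / √(44/2)
d = 3.322 / 4.690
d ≈ 0.71

By Cohen's convention (0.2 small / 0.5 medium / 0.8 large): medium effect.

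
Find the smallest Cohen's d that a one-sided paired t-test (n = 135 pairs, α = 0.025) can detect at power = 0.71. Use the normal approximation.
d ≈ 0.22

Minimum detectable effect (paired t-test, normal approximation):
d = (z_α + z_β) / √n
d = (1.960 + 0.553) / √135
d = 2.513 / 11.619
d ≈ 0.22

By Cohen's convention (0.2 small / 0.5 medium / 0.8 large): small effect.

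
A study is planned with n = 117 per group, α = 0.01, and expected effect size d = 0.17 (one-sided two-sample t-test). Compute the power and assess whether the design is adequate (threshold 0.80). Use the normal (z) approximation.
Power ≈ 0.15; the study is underpowered (power < 0.80)

Power calculation (two-sample t-test, normal approximation):
z_β = d · √(n/2) - z_α
z_β = 0.17 · √(117/2) - 2.326
z_β = 0.17 · 7.649 - 2.326
z_β = -1.026

Power = Φ(z_β) = Φ(-1.026) ≈ 0.152

Effect size d = 0.17 is very small by Cohen's convention (0.2/0.5/0.8).

Threshold: power ≥ 0.80 is conventionally adequate.
Power ≈ 0.15 → the study is underpowered (power < 0.80).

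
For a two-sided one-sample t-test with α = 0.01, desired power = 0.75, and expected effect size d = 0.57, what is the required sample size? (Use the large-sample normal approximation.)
n = 33

Sample size formula (one-sample t-test, normal approximation):
n = ((z_{α/2} + z_β) / d)²

z_{α/2} = 2.576 (for α = 0.01, two-sided)
z_β = 0.674 (for power = 0.75)
d = 0.57

n = ((2.576 + 0.674) / 0.57)²
n = (5.702)²
n ≈ 32.51
Round up to the next whole number: n = 33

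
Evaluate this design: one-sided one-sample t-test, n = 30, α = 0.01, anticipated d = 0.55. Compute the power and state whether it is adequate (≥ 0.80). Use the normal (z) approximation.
Power ≈ 0.75; the study is underpowered (power < 0.80)

Power calculation (one-sample t-test, normal approximation):
z_β = d · √n - z_α
z_β = 0.55 · √30 - 2.326
z_β = 0.55 · 5.477 - 2.326
z_β = 0.686

Power = Φ(z_β) = Φ(0.686) ≈ 0.754

Effect size d = 0.55 is medium by Cohen's convention (0.2/0.5/0.8).

Threshold: power ≥ 0.80 is conventionally adequate.
Power ≈ 0.75 → the study is underpowered (power < 0.80).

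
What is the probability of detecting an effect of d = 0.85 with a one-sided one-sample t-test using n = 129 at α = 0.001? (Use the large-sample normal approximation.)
Power ≈ 1.00

Power calculation (one-sample t-test, normal approximation):
z_β = d · √n - z_α
z_β = 0.85 · √129 - 3.090
z_β = 0.85 · 11.358 - 3.090
z_β = 6.564

Power = Φ(z_β) = Φ(6.564) ≈ 1.000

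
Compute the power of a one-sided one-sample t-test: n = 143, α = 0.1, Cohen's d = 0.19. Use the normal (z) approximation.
Power ≈ 0.84

Power calculation (one-sample t-test, normal approximation):
z_β = d · √n - z_α
z_β = 0.19 · √143 - 1.282
z_β = 0.19 · 11.958 - 1.282
z_β = 0.991

Power = Φ(z_β) = Φ(0.991) ≈ 0.839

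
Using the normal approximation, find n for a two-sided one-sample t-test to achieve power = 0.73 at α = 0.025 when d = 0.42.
n = 47

Sample size formula (one-sample t-test, normal approximation):
n = ((z_{α/2} + z_β) / d)²

z_{α/2} = 2.241 (for α = 0.025, two-sided)
z_β = 0.613 (for power = 0.73)
d = 0.42

n = ((2.241 + 0.613) / 0.42)²
n = (6.795)²
n ≈ 46.17
Round up to the next whole number: n = 47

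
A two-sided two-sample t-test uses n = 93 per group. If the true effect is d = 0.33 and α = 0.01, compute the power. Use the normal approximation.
Power ≈ 0.37

Power calculation (two-sample t-test, normal approximation):
z_β = d · √(n/2) - z_{α/2}
z_β = 0.33 · √(93/2) - 2.576
z_β = 0.33 · 6.819 - 2.576
z_β = -0.326

Power = Φ(z_β) = Φ(-0.326) ≈ 0.372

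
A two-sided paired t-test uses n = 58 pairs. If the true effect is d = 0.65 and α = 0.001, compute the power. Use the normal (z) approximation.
Power ≈ 0.95

Power calculation (paired t-test, normal approximation):
z_β = d · √n - z_{α/2}
z_β = 0.65 · √58 - 3.291
z_β = 0.65 · 7.616 - 3.291
z_β = 1.660

Power = Φ(z_β) = Φ(1.660) ≈ 0.952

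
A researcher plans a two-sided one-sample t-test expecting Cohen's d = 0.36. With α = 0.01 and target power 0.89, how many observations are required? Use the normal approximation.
n = 112

Sample size formula (one-sample t-test, normal approximation):
n = ((z_{α/2} + z_β) / d)²

z_{α/2} = 2.576 (for α = 0.01, two-sided)
z_β = 1.227 (for power = 0.89)
d = 0.36

n = ((2.576 + 1.227) / 0.36)²
n = (10.564)²
n ≈ 111.60
Round up to the next whole number: n = 112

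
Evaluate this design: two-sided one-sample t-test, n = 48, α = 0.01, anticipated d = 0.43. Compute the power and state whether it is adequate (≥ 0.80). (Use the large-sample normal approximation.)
Power ≈ 0.66; the study is underpowered (power < 0.80)

Power calculation (one-sample t-test, normal approximation):
z_β = d · √n - z_{α/2}
z_β = 0.43 · √48 - 2.576
z_β = 0.43 · 6.928 - 2.576
z_β = 0.403

Power = Φ(z_β) = Φ(0.403) ≈ 0.657

Effect size d = 0.43 is small by Cohen's convention (0.2/0.5/0.8).

Threshold: power ≥ 0.80 is conventionally adequate.
Power ≈ 0.66 → the study is underpowered (power < 0.80).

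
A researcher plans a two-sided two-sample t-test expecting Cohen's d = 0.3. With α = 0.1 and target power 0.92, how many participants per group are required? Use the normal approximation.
n = 207 per group

Sample size formula (two-sample t-test, normal approximation):
n = 2 · ((z_{α/2} + z_β) / d)²

z_{α/2} = 1.645 (for α = 0.1, two-sided)
z_β = 1.405 (for power = 0.92)
d = 0.3

n = 2 · ((1.645 + 1.405) / 0.3)²
n = 2 · (10.167)²
n ≈ 206.74
Round up to the next whole number: n = 207 per group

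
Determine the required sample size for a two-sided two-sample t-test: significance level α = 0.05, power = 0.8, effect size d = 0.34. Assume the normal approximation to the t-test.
n = 136 per group

Sample size formula (two-sample t-test, normal approximation):
n = 2 · ((z_{α/2} + z_β) / d)²

z_{α/2} = 1.960 (for α = 0.05, two-sided)
z_β = 0.842 (for power = 0.8)
d = 0.34

n = 2 · ((1.960 + 0.842) / 0.34)²
n = 2 · (8.241)²
n ≈ 135.83
Round up to the next whole number: n = 136 per group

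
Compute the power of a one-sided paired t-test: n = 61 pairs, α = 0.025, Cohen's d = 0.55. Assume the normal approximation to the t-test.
Power ≈ 0.99

Power calculation (paired t-test, normal approximation):
z_β = d · √n - z_α
z_β = 0.55 · √61 - 1.960
z_β = 0.55 · 7.810 - 1.960
z_β = 2.336

Power = Φ(z_β) = Φ(2.336) ≈ 0.990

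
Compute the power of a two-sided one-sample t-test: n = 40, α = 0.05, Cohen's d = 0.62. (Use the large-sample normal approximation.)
Power ≈ 0.98

Power calculation (one-sample t-test, normal approximation):
z_β = d · √n - z_{α/2}
z_β = 0.62 · √40 - 1.960
z_β = 0.62 · 6.325 - 1.960
z_β = 1.961

Power = Φ(z_β) = Φ(1.961) ≈ 0.975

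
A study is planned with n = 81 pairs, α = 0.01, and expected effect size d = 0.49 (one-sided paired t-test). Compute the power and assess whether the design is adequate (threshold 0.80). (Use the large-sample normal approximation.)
Power ≈ 0.98; the study is adequately powered (power ≥ 0.80)

Power calculation (paired t-test, normal approximation):
z_β = d · √n - z_α
z_β = 0.49 · √81 - 2.326
z_β = 0.49 · 9.000 - 2.326
z_β = 2.084

Power = Φ(z_β) = Φ(2.084) ≈ 0.981

Effect size d = 0.49 is small by Cohen's convention (0.2/0.5/0.8).

Threshold: power ≥ 0.80 is conventionally adequate.
Power ≈ 0.98 → the study is adequately powered (power ≥ 0.80).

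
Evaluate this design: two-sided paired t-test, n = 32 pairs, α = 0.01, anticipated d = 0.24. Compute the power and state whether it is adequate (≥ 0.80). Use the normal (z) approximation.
Power ≈ 0.11; the study is underpowered (power < 0.80)

Power calculation (paired t-test, normal approximation):
z_β = d · √n - z_{α/2}
z_β = 0.24 · √32 - 2.576
z_β = 0.24 · 5.657 - 2.576
z_β = -1.218

Power = Φ(z_β) = Φ(-1.218) ≈ 0.112

Effect size d = 0.24 is small by Cohen's convention (0.2/0.5/0.8).

Threshold: power ≥ 0.80 is conventionally adequate.
Power ≈ 0.11 → the study is underpowered (power < 0.80).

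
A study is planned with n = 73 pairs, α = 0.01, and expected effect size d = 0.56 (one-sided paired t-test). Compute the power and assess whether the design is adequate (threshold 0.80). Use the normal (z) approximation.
Power ≈ 0.99; the study is adequately powered (power ≥ 0.80)

Power calculation (paired t-test, normal approximation):
z_β = d · √n - z_α
z_β = 0.56 · √73 - 2.326
z_β = 0.56 · 8.544 - 2.326
z_β = 2.458

Power = Φ(z_β) = Φ(2.458) ≈ 0.993

Effect size d = 0.56 is medium by Cohen's convention (0.2/0.5/0.8).

Threshold: power ≥ 0.80 is conventionally adequate.
Power ≈ 0.99 → the study is adequately powered (power ≥ 0.80).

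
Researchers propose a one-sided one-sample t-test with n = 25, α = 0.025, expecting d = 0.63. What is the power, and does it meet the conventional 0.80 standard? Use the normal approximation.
Power ≈ 0.88; the study is adequately powered (power ≥ 0.80)

Power calculation (one-sample t-test, normal approximation):
z_β = d · √n - z_α
z_β = 0.63 · √25 - 1.960
z_β = 0.63 · 5.000 - 1.960
z_β = 1.190

Power = Φ(z_β) = Φ(1.190) ≈ 0.883

Effect size d = 0.63 is medium by Cohen's convention (0.2/0.5/0.8).

Threshold: power ≥ 0.80 is conventionally adequate.
Power ≈ 0.88 → the study is adequately powered (power ≥ 0.80).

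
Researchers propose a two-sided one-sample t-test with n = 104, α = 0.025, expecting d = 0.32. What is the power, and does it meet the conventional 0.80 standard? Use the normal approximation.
Power ≈ 0.85; the study is adequately powered (power ≥ 0.80)

Power calculation (one-sample t-test, normal approximation):
z_β = d · √n - z_{α/2}
z_β = 0.32 · √104 - 2.241
z_β = 0.32 · 10.198 - 2.241
z_β = 1.022

Power = Φ(z_β) = Φ(1.022) ≈ 0.847

Effect size d = 0.32 is small by Cohen's convention (0.2/0.5/0.8).

Threshold: power ≥ 0.80 is conventionally adequate.
Power ≈ 0.85 → the study is adequately powered (power ≥ 0.80).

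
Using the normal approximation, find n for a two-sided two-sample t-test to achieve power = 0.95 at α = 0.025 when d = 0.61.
n = 82 per group

Sample size formula (two-sample t-test, normal approximation):
n = 2 · ((z_{α/2} + z_β) / d)²

z_{α/2} = 2.241 (for α = 0.025, two-sided)
z_β = 1.645 (for power = 0.95)
d = 0.61

n = 2 · ((2.241 + 1.645) / 0.61)²
n = 2 · (6.370)²
n ≈ 81.15
Round up to the next whole number: n = 82 per group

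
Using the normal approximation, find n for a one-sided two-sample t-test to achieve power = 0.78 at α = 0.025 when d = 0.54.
n = 52 per group

Sample size formula (two-sample t-test, normal approximation):
n = 2 · ((z_α + z_β) / d)²

z_α = 1.960 (for α = 0.025, one-sided)
z_β = 0.772 (for power = 0.78)
d = 0.54

n = 2 · ((1.960 + 0.772) / 0.54)²
n = 2 · (5.059)²
n ≈ 51.19
Round up to the next whole number: n = 52 per group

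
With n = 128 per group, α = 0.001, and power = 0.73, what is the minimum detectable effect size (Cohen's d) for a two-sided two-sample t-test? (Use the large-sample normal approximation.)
d ≈ 0.49

Minimum detectable effect (two-sample t-test, normal approximation):
d = (z_{α/2} + z_β) / √(n/2)
d = (3.291 + 0.613) / √(128/2)
d = 3.903 / 8.000
d ≈ 0.49

By Cohen's convention (0.2 small / 0.5 medium / 0.8 large): small effect.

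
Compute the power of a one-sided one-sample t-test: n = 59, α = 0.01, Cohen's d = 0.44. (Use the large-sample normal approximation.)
Power ≈ 0.85

Power calculation (one-sample t-test, normal approximation):
z_β = d · √n - z_α
z_β = 0.44 · √59 - 2.326
z_β = 0.44 · 7.681 - 2.326
z_β = 1.053

Power = Φ(z_β) = Φ(1.053) ≈ 0.854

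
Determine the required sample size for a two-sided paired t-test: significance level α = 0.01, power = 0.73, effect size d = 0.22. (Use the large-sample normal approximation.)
n = 211 pairs

Sample size formula (paired t-test, normal approximation):
n = ((z_{α/2} + z_β) / d)²

z_{α/2} = 2.576 (for α = 0.01, two-sided)
z_β = 0.613 (for power = 0.73)
d = 0.22

n = ((2.576 + 0.613) / 0.22)²
n = (14.495)²
n ≈ 210.11
Round up to the next whole number: n = 211 pairs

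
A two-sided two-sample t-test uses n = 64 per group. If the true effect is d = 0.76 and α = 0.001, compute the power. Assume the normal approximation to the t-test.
Power ≈ 0.84

Power calculation (two-sample t-test, normal approximation):
z_β = d · √(n/2) - z_{α/2}
z_β = 0.76 · √(64/2) - 3.291
z_β = 0.76 · 5.657 - 3.291
z_β = 1.009

Power = Φ(z_β) = Φ(1.009) ≈ 0.843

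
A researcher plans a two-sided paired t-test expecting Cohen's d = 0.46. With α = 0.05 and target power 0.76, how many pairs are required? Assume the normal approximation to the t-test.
n = 34 pairs

Sample size formula (paired t-test, normal approximation):
n = ((z_{α/2} + z_β) / d)²

z_{α/2} = 1.960 (for α = 0.05, two-sided)
z_β = 0.706 (for power = 0.76)
d = 0.46

n = ((1.960 + 0.706) / 0.46)²
n = (5.796)²
n ≈ 33.59
Round up to the next whole number: n = 34 pairs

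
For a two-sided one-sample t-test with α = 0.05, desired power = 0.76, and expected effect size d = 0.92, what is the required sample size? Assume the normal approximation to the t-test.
n = 9

Sample size formula (one-sample t-test, normal approximation):
n = ((z_{α/2} + z_β) / d)²

z_{α/2} = 1.960 (for α = 0.05, two-sided)
z_β = 0.706 (for power = 0.76)
d = 0.92

n = ((1.960 + 0.706) / 0.92)²
n = (2.898)²
n ≈ 8.40
Round up to the next whole number: n = 9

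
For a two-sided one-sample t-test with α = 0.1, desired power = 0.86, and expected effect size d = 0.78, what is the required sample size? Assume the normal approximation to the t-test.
n = 13

Sample size formula (one-sample t-test, normal approximation):
n = ((z_{α/2} + z_β) / d)²

z_{α/2} = 1.645 (for α = 0.1, two-sided)
z_β = 1.080 (for power = 0.86)
d = 0.78

n = ((1.645 + 1.080) / 0.78)²
n = (3.494)²
n ≈ 12.21
Round up to the next whole number: n = 13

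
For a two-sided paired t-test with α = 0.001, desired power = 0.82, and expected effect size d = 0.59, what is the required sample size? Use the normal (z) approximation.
n = 51 pairs

Sample size formula (paired t-test, normal approximation):
n = ((z_{α/2} + z_β) / d)²

z_{α/2} = 3.291 (for α = 0.001, two-sided)
z_β = 0.915 (for power = 0.82)
d = 0.59

n = ((3.291 + 0.915) / 0.59)²
n = (7.129)²
n ≈ 50.82
Round up to the next whole number: n = 51 pairs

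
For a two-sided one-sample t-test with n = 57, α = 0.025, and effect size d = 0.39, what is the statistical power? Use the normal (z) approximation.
Power ≈ 0.76

Power calculation (one-sample t-test, normal approximation):
z_β = d · √n - z_{α/2}
z_β = 0.39 · √57 - 2.241
z_β = 0.39 · 7.550 - 2.241
z_β = 0.703

Power = Φ(z_β) = Φ(0.703) ≈ 0.759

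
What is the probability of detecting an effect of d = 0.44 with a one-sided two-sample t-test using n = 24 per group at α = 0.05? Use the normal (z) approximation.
Power ≈ 0.45

Power calculation (two-sample t-test, normal approximation):
z_β = d · √(n/2) - z_α
z_β = 0.44 · √(24/2) - 1.645
z_β = 0.44 · 3.464 - 1.645
z_β = -0.121

Power = Φ(z_β) = Φ(-0.121) ≈ 0.452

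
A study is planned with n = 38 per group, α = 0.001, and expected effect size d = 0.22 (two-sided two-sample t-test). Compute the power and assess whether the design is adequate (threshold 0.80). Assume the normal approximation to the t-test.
Power ≈ 0.01; the study is underpowered (power < 0.80)

Power calculation (two-sample t-test, normal approximation):
z_β = d · √(n/2) - z_{α/2}
z_β = 0.22 · √(38/2) - 3.291
z_β = 0.22 · 4.359 - 3.291
z_β = -2.332

Power = Φ(z_β) = Φ(-2.332) ≈ 0.010

Effect size d = 0.22 is small by Cohen's convention (0.2/0.5/0.8).

Threshold: power ≥ 0.80 is conventionally adequate.
Power ≈ 0.01 → the study is underpowered (power < 0.80).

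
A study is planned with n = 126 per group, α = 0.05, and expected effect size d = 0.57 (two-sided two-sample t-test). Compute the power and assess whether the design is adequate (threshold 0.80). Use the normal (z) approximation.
Power ≈ 0.99; the study is adequately powered (power ≥ 0.80)

Power calculation (two-sample t-test, normal approximation):
z_β = d · √(n/2) - z_{α/2}
z_β = 0.57 · √(126/2) - 1.960
z_β = 0.57 · 7.937 - 1.960
z_β = 2.564

Power = Φ(z_β) = Φ(2.564) ≈ 0.995

Effect size d = 0.57 is medium by Cohen's convention (0.2/0.5/0.8).

Threshold: power ≥ 0.80 is conventionally adequate.
Power ≈ 0.99 → the study is adequately powered (power ≥ 0.80).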